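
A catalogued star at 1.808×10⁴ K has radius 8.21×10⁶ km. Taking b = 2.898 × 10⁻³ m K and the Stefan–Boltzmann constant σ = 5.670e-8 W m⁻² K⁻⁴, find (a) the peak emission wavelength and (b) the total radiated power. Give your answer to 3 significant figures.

λ_max ≈ 160 nm; P ≈ 5.13×10³⁰ W

(a) λ_max = b/T = 2.898×10⁻³/1.808×10⁴ = 1.603×10⁻⁷ m = 160 nm.
Surface area A = 4πR² = 4π(8.21×10⁹ m)² = 8.47025×10²⁰ m².
(b) P = σAT⁴ = 5.670×10⁻⁸×8.47025×10²⁰×(1.808×10⁴)⁴ = 5.13×10³⁰ W.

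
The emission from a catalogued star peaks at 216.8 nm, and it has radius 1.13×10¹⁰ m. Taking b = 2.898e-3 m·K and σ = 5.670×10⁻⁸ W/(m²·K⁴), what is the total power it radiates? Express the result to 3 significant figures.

P ≈ 2.90×10³⁰ W

Wien's law: T = b/λ_max = 2.898×10⁻³/2.168×10⁻⁷ = 13367.2 K.
Surface area A = 4πR² = 4π(1.13×10¹⁰ m)² = 1.60460×10²¹ m².
Then P = σAT⁴ = 5.670×10⁻⁸×1.60460×10²¹×(13367.2)⁴ = 2.90×10³⁰ W.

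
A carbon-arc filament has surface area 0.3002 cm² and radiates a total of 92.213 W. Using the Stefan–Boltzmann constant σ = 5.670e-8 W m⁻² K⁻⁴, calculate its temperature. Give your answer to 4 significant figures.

T ≈ 2713 K

Area A = 0.3002 cm² = 3.002×10⁻⁵ m².
P = σAT⁴ ⇒ T = (P/(σA))^(1/4) = (92.213/(5.670×10⁻⁸×3.002×10⁻⁵))^(1/4) = 2713 K.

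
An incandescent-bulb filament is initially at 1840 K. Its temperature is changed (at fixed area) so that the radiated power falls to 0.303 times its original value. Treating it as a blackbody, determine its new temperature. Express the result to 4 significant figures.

T₂ ≈ 1365 K

P ∝ T⁴, so T₂/T₁ = (P₂/P₁)^(1/4) = (0.303)^(1/4) = 0.741926.
T₂ = 1840 × 0.741926 = 1365 K.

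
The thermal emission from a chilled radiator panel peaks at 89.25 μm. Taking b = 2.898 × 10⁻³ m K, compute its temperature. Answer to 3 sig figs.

Wien's law gives T = b/λ_max = (2.898×10⁻³ m·K)/(8.925×10⁻⁵ m) = 32.5 K.

T ≈ 32.5 K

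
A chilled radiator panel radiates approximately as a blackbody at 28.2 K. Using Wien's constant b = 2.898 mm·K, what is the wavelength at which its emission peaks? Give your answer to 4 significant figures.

λ_max ≈ 102.8 μm

Wien's displacement law: λ_max = b/T = (2.898×10⁻³ m·K)/(28.2 K) = 1.0277×10⁻⁴ m.
That is 102.8 μm, in the infrared range.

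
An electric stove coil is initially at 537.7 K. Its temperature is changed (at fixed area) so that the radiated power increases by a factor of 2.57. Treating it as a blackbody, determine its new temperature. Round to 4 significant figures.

T₂ ≈ 680.8 K

P ∝ T⁴, so T₂/T₁ = (P₂/P₁)^(1/4) = (2.57)^(1/4) = 1.26614.
T₂ = 537.7 × 1.26614 = 680.8 K.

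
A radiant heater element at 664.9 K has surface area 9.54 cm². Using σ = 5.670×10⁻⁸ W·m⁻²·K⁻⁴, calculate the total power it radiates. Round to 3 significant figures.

P ≈ 10.6 W

Area A = 9.54 cm² = 9.54×10⁻⁴ m².
P = σAT⁴ = 5.670×10⁻⁸ × 9.54×10⁻⁴ × (664.9)⁴ = 10.6 W.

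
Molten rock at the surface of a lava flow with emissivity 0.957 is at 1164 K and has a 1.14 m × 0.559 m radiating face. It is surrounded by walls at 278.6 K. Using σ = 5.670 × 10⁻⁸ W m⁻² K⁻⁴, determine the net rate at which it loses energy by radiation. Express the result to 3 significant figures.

Net loss ≈ 6.33×10⁴ W

Area A = 1.14 × 0.559 = 0.63726 m².
Net radiated power P_net = εσA(T⁴ − T₀⁴) = 0.957×5.670×10⁻⁸×0.63726×(1164⁴ − 278.6⁴).
T⁴ − T₀⁴ = 1.83574×10¹² − 6.02455×10⁹ = 1.82972×10¹² K⁴, so P_net = 6.33×10⁴ W.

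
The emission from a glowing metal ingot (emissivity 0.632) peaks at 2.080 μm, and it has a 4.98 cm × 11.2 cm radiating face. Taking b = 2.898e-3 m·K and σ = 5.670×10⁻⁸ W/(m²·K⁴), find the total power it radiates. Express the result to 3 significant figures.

Wien's law: T = b/λ_max = 2.898×10⁻³/2.080×10⁻⁶ = 1393.27 K.
Area A = 0.0498 × 0.112 = 5.5776×10⁻³ m².
Then P = εσAT⁴ = 0.632×5.670×10⁻⁸×5.5776×10⁻³×(1393.27)⁴ = 753 W.

P ≈ 753 W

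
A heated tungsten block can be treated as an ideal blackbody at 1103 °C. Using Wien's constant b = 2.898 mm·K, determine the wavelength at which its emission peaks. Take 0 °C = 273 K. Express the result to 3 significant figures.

λ_max ≈ 2.11 μm

T = 1103 °C + 273 = 1376 K.
Wien's displacement law: λ_max = b/T = (2.898×10⁻³ m·K)/(1376 K) = 2.106×10⁻⁶ m.
That is 2.11 μm, in the infrared range.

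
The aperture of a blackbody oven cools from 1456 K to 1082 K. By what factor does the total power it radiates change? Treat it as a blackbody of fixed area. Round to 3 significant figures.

P₂/P₁ ≈ 0.305

P ∝ T⁴, so P₂/P₁ = (T₂/T₁)⁴ = (1082/1456)⁴ = (0.743132)⁴ = 0.305.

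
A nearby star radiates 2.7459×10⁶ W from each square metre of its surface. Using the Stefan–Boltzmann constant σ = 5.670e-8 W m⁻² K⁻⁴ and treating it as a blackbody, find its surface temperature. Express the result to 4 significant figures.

I = σT⁴, so T = (I/σ)^(1/4) = (2.7459×10⁶/(5.670×10⁻⁸))^(1/4) = 2638 K.

T ≈ 2638 K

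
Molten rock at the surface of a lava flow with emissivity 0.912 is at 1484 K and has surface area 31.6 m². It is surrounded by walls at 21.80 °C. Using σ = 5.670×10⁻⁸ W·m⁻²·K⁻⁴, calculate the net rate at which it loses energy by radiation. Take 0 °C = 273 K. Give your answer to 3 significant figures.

Surroundings: T = 21.80 °C + 273 = 294.80 K.
Area A = 31.6 m².
Net radiated power P_net = εσA(T⁴ − T₀⁴) = 0.912×5.670×10⁻⁸×31.6×(1484⁴ − 294.80⁴).
T⁴ − T₀⁴ = 4.84993×10¹² − 7.55283×10⁹ = 4.84238×10¹² K⁴, so P_net = 7.91×10⁶ W.

Net loss ≈ 7.91×10⁶ W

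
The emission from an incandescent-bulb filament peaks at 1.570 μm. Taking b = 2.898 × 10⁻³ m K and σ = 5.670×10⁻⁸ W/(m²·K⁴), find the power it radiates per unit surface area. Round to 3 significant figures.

Wien's law: T = b/λ_max = 2.898×10⁻³/1.570×10⁻⁶ = 1845.86 K.
Then I = σT⁴ = 5.670×10⁻⁸×(1845.86)⁴ = 6.58×10⁵ W/m².

I ≈ 6.58×10⁵ W/m²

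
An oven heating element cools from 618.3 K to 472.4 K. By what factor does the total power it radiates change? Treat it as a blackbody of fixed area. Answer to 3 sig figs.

P₂/P₁ ≈ 0.341

P ∝ T⁴, so P₂/P₁ = (T₂/T₁)⁴ = (472.4/618.3)⁴ = (0.764030)⁴ = 0.341.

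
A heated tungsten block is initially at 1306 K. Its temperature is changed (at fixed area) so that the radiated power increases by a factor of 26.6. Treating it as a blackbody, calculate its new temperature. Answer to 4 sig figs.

P ∝ T⁴, so T₂/T₁ = (P₂/P₁)^(1/4) = (26.6)^(1/4) = 2.27102.
T₂ = 1306 × 2.27102 = 2966 K.

T₂ ≈ 2966 K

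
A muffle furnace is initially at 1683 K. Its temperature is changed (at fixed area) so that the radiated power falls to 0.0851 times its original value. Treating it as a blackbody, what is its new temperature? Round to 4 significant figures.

T₂ ≈ 909.0 K

P ∝ T⁴, so T₂/T₁ = (P₂/P₁)^(1/4) = (0.0851)^(1/4) = 0.540110.
T₂ = 1683 × 0.540110 = 909.0 K.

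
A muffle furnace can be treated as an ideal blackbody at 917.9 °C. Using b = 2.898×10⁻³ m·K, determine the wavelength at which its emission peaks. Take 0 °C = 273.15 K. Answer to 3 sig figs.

T = 917.9 °C + 273.15 = 1191.05 K.
Wien's displacement law: λ_max = b/T = (2.898×10⁻³ m·K)/(1191.05 K) = 2.433×10⁻⁶ m.
That is 2.43 μm, in the infrared range.

λ_max ≈ 2.43 μm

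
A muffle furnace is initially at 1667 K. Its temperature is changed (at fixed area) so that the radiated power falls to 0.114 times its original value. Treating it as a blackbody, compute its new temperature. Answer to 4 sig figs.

P ∝ T⁴, so T₂/T₁ = (P₂/P₁)^(1/4) = (0.114)^(1/4) = 0.581067.
T₂ = 1667 × 0.581067 = 968.6 K.

T₂ ≈ 968.6 K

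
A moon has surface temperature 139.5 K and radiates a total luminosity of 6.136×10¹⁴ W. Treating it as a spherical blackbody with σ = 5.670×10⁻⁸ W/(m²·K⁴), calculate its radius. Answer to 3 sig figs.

R ≈ 1.51×10⁶ m

L = 4πR²σT⁴ ⇒ R = √(L/(4πσT⁴)).
σT⁴ = 21.4724 W/m², so R = √(6.136×10¹⁴/(4π×21.4724)) = 1.51×10⁶ m.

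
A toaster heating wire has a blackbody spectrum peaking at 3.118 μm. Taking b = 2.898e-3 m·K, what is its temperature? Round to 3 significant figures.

T ≈ 929 K

Wien's law gives T = b/λ_max = (2.898×10⁻³ m·K)/(3.118×10⁻⁶ m) = 929 K.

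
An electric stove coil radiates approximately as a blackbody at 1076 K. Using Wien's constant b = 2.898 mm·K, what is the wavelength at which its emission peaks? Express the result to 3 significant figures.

Wien's displacement law: λ_max = b/T = (2.898×10⁻³ m·K)/(1076 K) = 2.693×10⁻⁶ m.
That is 2.69 μm, in the infrared range.

λ_max ≈ 2.69 μm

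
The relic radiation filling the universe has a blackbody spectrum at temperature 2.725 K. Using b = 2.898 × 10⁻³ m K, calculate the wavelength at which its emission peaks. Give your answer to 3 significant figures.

Wien's displacement law: λ_max = b/T = (2.898×10⁻³ m·K)/(2.725 K) = 1.063×10⁻³ m.
That is 1.06 mm, in the microwave range.

λ_max ≈ 1.06 mm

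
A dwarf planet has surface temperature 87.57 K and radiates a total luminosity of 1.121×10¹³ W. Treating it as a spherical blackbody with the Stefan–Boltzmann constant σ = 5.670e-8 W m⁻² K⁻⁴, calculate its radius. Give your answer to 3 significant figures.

L = 4πR²σT⁴ ⇒ R = √(L/(4πσT⁴)).
σT⁴ = 3.33430 W/m², so R = √(1.121×10¹³/(4π×3.33430)) = 5.17×10⁵ m.

R ≈ 5.17×10⁵ m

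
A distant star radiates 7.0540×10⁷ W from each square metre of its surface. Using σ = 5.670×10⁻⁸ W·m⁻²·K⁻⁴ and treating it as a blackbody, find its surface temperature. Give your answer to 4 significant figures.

I = σT⁴, so T = (I/σ)^(1/4) = (7.0540×10⁷/(5.670×10⁻⁸))^(1/4) = 5939 K.

T ≈ 5939 K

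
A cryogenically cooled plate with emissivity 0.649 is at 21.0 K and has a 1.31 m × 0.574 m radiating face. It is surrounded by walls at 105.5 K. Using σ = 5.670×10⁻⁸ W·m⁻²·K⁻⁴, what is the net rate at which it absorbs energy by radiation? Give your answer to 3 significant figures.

Net gain ≈ 3.42 W

Area A = 1.31 × 0.574 = 0.75194 m².
Net radiated power P_net = εσA(T⁴ − T₀⁴) = 0.649×5.670×10⁻⁸×0.75194×(21.0⁴ − 105.5⁴).
T⁴ − T₀⁴ = 1.94481×10⁵ − 1.23882×10⁸ = -1.23688×10⁸ K⁴, so P_net = -3.42 W — negative, meaning a net gain of 3.42 W.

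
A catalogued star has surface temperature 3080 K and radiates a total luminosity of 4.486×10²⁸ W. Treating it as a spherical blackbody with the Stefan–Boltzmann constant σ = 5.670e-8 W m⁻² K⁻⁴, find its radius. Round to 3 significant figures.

R ≈ 2.65×10¹⁰ m

L = 4πR²σT⁴ ⇒ R = √(L/(4πσT⁴)).
σT⁴ = 5.10253×10⁶ W/m², so R = √(4.486×10²⁸/(4π×5.10253×10⁶)) = 2.65×10¹⁰ m.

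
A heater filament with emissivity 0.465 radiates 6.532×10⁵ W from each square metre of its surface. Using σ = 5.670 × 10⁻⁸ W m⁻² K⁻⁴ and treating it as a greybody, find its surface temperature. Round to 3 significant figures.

I = εσT⁴, so T = (I/εσ)^(1/4) = (6.532×10⁵/(0.465×5.670×10⁻⁸))^(1/4) = 2.23×10³ K.

T ≈ 2.23×10³ K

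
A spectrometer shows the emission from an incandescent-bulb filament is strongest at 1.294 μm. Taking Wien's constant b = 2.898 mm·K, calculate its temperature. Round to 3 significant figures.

Wien's law gives T = b/λ_max = (2.898×10⁻³ m·K)/(1.294×10⁻⁶ m) = 2.24×10³ K.

T ≈ 2.24×10³ K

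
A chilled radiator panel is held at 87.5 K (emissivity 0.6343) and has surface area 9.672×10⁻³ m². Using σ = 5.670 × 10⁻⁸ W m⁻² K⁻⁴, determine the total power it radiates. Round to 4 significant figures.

P ≈ 0.02039 W

Area A = 9.672×10⁻³ m².
P = εσAT⁴ = 0.6343 × 5.670×10⁻⁸ × 9.672×10⁻³ × (87.5)⁴ = 0.02039 W.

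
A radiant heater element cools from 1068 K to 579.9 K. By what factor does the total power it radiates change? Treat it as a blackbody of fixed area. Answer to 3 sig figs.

P₂/P₁ ≈ 0.0869

P ∝ T⁴, so P₂/P₁ = (T₂/T₁)⁴ = (579.9/1068)⁴ = (0.542978)⁴ = 0.0869.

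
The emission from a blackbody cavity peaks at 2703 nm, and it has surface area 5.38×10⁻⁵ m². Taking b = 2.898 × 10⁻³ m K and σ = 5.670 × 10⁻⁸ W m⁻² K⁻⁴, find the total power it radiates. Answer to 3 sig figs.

Wien's law: T = b/λ_max = 2.898×10⁻³/2.703×10⁻⁶ = 1072.14 K.
Area A = 5.38×10⁻⁵ m².
Then P = σAT⁴ = 5.670×10⁻⁸×5.38×10⁻⁵×(1072.14)⁴ = 4.03 W.

P ≈ 4.03 W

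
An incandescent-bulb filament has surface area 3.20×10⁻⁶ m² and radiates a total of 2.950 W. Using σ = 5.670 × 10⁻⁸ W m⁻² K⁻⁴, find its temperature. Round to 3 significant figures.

T ≈ 2.01×10³ K

Area A = 3.20×10⁻⁶ m².
P = σAT⁴ ⇒ T = (P/(σA))^(1/4) = (2.950/(5.670×10⁻⁸×3.20×10⁻⁶))^(1/4) = 2.01×10³ K.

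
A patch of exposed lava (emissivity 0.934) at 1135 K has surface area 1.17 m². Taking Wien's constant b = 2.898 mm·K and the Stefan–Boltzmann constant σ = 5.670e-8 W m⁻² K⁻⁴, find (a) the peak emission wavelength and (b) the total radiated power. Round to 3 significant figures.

(a) λ_max = b/T = 2.898×10⁻³/1135 = 2.553×10⁻⁶ m = 2.55 μm.
Area A = 1.17 m².
(b) P = εσAT⁴ = 0.934×5.670×10⁻⁸×1.17×(1135)⁴ = 1.03×10⁵ W.

λ_max ≈ 2.55 μm; P ≈ 1.03×10⁵ W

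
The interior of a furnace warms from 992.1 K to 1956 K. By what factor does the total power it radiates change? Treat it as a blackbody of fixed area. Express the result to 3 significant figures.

P₂/P₁ ≈ 15.1

P ∝ T⁴, so P₂/P₁ = (T₂/T₁)⁴ = (1956/992.1)⁴ = (1.97158)⁴ = 15.1.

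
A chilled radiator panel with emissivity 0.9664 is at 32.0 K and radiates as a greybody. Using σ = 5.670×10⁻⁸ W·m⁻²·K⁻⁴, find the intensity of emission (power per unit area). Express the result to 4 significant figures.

I ≈ 0.05746 W/m²

Stefan–Boltzmann: I = εσT⁴ = 0.9664 × 5.670×10⁻⁸ × (32.0)⁴ = 0.05746 W/m².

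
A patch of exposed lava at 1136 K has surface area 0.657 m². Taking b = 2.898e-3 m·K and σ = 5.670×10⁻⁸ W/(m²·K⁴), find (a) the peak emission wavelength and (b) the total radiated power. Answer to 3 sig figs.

(a) λ_max = b/T = 2.898×10⁻³/1136 = 2.551×10⁻⁶ m = 2.55×10³ nm.
Area A = 0.657 m².
(b) P = σAT⁴ = 5.670×10⁻⁸×0.657×(1136)⁴ = 6.20×10⁴ W.

λ_max ≈ 2.55×10³ nm; P ≈ 6.20×10⁴ W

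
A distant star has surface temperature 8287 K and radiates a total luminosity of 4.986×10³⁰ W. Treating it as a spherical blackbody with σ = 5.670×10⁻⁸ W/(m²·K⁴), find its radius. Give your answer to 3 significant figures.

L = 4πR²σT⁴ ⇒ R = √(L/(4πσT⁴)).
σT⁴ = 2.67407×10⁸ W/m², so R = √(4.986×10³⁰/(4π×2.67407×10⁸)) = 3.85×10¹⁰ m.

R ≈ 3.85×10¹⁰ m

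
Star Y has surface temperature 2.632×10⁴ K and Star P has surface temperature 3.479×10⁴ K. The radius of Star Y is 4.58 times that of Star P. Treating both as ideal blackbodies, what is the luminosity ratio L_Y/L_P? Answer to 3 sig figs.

L_Y/L_P ≈ 6.87

L ∝ R²T⁴, so L_Y/L_P = (R_Y/R_P)²(T_Y/T_P)⁴ = (4.58)² × (2.632×10⁴/3.479×10⁴)⁴ = 20.9764 × 0.327586 = 6.87.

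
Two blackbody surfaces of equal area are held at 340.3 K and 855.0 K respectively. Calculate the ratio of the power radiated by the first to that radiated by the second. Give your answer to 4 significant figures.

With equal areas, P₁/P₂ = (T₁/T₂)⁴ = (340.3/855.0)⁴ = 0.02509.

P₁/P₂ ≈ 0.02509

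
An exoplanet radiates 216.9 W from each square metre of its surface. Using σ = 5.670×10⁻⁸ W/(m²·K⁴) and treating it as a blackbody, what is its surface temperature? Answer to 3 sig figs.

I = σT⁴, so T = (I/σ)^(1/4) = (216.9/(5.670×10⁻⁸))^(1/4) = 249 K.

T ≈ 249 K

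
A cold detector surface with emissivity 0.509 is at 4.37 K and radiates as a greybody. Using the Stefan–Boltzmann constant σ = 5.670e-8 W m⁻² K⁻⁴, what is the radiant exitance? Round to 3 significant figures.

Stefan–Boltzmann: I = εσT⁴ = 0.509 × 5.670×10⁻⁸ × (4.37)⁴ = 1.05×10⁻⁵ W/m².

I ≈ 1.05×10⁻⁵ W/m²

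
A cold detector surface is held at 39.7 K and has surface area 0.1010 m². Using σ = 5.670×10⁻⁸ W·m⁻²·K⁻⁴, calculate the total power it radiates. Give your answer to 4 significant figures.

Area A = 0.1010 m².
P = σAT⁴ = 5.670×10⁻⁸ × 0.1010 × (39.7)⁴ = 0.01423 W.

P ≈ 0.01423 W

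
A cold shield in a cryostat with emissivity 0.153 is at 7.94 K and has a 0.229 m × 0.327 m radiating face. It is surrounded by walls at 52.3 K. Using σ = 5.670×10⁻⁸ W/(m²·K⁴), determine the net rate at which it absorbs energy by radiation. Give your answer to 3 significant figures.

Area A = 0.229 × 0.327 = 0.074883 m².
Net radiated power P_net = εσA(T⁴ − T₀⁴) = 0.153×5.670×10⁻⁸×0.074883×(7.94⁴ − 52.3⁴).
T⁴ − T₀⁴ = 3974.50 − 7.48181×10⁶ = -7.47784×10⁶ K⁴, so P_net = -4.86×10⁻³ W — negative, meaning a net gain of 4.86×10⁻³ W.

Net gain ≈ 4.86×10⁻³ W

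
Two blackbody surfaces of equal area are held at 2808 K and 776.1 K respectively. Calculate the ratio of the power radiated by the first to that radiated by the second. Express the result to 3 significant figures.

With equal areas, P₁/P₂ = (T₁/T₂)⁴ = (2808/776.1)⁴ = 171.

P₁/P₂ ≈ 171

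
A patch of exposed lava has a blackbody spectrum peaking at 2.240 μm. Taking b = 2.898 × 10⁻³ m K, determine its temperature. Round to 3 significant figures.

Wien's law gives T = b/λ_max = (2.898×10⁻³ m·K)/(2.240×10⁻⁶ m) = 1.29×10³ K.

T ≈ 1.29×10³ K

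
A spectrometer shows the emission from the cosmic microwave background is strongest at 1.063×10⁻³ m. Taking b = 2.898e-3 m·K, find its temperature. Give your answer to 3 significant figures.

T ≈ 2.73 K

Wien's law gives T = b/λ_max = (2.898×10⁻³ m·K)/(1.063×10⁻³ m) = 2.73 K.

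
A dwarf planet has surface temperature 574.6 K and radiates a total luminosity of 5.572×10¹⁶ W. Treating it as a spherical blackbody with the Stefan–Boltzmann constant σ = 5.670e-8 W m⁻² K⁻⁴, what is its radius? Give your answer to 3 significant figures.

L = 4πR²σT⁴ ⇒ R = √(L/(4πσT⁴)).
σT⁴ = 6180.81 W/m², so R = √(5.572×10¹⁶/(4π×6180.81)) = 8.47×10⁵ m.

R ≈ 8.47×10⁵ m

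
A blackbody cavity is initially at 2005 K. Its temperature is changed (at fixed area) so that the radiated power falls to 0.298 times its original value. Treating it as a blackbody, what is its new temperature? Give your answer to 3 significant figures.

P ∝ T⁴, so T₂/T₁ = (P₂/P₁)^(1/4) = (0.298)^(1/4) = 0.738846.
T₂ = 2005 × 0.738846 = 1.48×10³ K.

T₂ ≈ 1.48×10³ K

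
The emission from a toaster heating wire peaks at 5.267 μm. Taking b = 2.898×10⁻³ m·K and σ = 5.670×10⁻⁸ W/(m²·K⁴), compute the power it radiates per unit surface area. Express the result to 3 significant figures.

Wien's law: T = b/λ_max = 2.898×10⁻³/5.267×10⁻⁶ = 550.218 K.
Then I = σT⁴ = 5.670×10⁻⁸×(550.218)⁴ = 5.20×10³ W/m².

I ≈ 5.20×10³ W/m²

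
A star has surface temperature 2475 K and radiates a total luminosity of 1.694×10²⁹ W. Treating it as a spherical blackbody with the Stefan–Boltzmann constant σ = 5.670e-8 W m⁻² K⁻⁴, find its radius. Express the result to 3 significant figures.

L = 4πR²σT⁴ ⇒ R = √(L/(4πσT⁴)).
σT⁴ = 2.12757×10⁶ W/m², so R = √(1.694×10²⁹/(4π×2.12757×10⁶)) = 7.96×10¹⁰ m.

R ≈ 7.96×10¹⁰ m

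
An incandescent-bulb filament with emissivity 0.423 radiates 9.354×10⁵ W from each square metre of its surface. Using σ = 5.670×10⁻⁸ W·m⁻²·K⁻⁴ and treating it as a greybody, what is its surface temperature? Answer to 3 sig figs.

T ≈ 2.50×10³ K

I = εσT⁴, so T = (I/εσ)^(1/4) = (9.354×10⁵/(0.423×5.670×10⁻⁸))^(1/4) = 2.50×10³ K.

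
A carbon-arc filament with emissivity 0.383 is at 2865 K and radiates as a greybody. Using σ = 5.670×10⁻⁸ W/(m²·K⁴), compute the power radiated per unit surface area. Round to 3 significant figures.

Stefan–Boltzmann: I = εσT⁴ = 0.383 × 5.670×10⁻⁸ × (2865)⁴ = 1.46×10⁶ W/m².

I ≈ 1.46×10⁶ W/m²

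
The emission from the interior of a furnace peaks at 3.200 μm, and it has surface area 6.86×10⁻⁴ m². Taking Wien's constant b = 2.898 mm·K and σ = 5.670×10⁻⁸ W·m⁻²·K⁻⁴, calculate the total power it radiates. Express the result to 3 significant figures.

P ≈ 26.2 W

Wien's law: T = b/λ_max = 2.898×10⁻³/3.200×10⁻⁶ = 905.625 K.
Area A = 6.86×10⁻⁴ m².
Then P = σAT⁴ = 5.670×10⁻⁸×6.86×10⁻⁴×(905.625)⁴ = 26.2 W.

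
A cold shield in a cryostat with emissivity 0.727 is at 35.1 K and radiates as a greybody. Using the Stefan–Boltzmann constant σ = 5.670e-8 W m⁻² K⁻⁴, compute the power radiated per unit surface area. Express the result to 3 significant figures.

Stefan–Boltzmann: I = εσT⁴ = 0.727 × 5.670×10⁻⁸ × (35.1)⁴ = 0.0626 W/m².

I ≈ 0.0626 W/m²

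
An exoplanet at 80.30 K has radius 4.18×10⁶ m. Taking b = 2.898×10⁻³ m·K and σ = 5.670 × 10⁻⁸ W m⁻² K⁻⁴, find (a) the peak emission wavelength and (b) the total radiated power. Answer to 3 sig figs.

λ_max ≈ 36.1 μm; P ≈ 5.18×10¹⁴ W

(a) λ_max = b/T = 2.898×10⁻³/80.30 = 3.609×10⁻⁵ m = 36.1 μm.
Surface area A = 4πR² = 4π(4.18×10⁶ m)² = 2.19565×10¹⁴ m².
(b) P = σAT⁴ = 5.670×10⁻⁸×2.19565×10¹⁴×(80.30)⁴ = 5.18×10¹⁴ W.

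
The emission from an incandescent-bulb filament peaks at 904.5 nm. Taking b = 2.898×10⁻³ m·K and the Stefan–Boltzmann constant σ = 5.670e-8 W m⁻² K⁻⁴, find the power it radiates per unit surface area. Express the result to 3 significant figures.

I ≈ 5.98×10⁶ W/m²

Wien's law: T = b/λ_max = 2.898×10⁻³/9.045×10⁻⁷ = 3203.98 K.
Then I = σT⁴ = 5.670×10⁻⁸×(3203.98)⁴ = 5.98×10⁶ W/m².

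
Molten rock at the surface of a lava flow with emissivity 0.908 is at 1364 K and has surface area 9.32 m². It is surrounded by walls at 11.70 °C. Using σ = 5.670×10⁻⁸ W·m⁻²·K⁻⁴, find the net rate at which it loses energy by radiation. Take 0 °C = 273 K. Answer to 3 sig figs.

Surroundings: T = 11.70 °C + 273 = 284.70 K.
Area A = 9.32 m².
Net radiated power P_net = εσA(T⁴ − T₀⁴) = 0.908×5.670×10⁻⁸×9.32×(1364⁴ − 284.70⁴).
T⁴ − T₀⁴ = 3.46145×10¹² − 6.56977×10⁹ = 3.45488×10¹² K⁴, so P_net = 1.66×10⁶ W.

Net loss ≈ 1.66×10⁶ W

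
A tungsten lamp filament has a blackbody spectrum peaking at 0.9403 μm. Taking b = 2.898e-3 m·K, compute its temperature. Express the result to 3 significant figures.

T ≈ 3.08×10³ K

Wien's law gives T = b/λ_max = (2.898×10⁻³ m·K)/(9.403×10⁻⁷ m) = 3.08×10³ K.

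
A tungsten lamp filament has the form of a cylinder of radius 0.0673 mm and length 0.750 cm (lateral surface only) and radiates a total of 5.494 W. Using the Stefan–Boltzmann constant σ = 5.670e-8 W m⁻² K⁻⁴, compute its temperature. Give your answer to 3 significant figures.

T ≈ 2.35×10³ K

Lateral area A = 2πrL = 2π×6.73×10⁻⁵×7.50×10⁻³ = 3.17144×10⁻⁶ m².
P = σAT⁴ ⇒ T = (P/(σA))^(1/4) = (5.494/(5.670×10⁻⁸×3.17144×10⁻⁶))^(1/4) = 2.35×10³ K.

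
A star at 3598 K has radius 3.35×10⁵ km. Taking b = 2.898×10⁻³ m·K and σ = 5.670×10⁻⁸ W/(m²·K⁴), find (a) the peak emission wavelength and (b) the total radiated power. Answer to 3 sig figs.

λ_max ≈ 0.805 μm; P ≈ 1.34×10²⁵ W

(a) λ_max = b/T = 2.898×10⁻³/3598 = 8.054×10⁻⁷ m = 0.805 μm.
Surface area A = 4πR² = 4π(3.35×10⁸ m)² = 1.41026×10¹⁸ m².
(b) P = σAT⁴ = 5.670×10⁻⁸×1.41026×10¹⁸×(3598)⁴ = 1.34×10²⁵ W.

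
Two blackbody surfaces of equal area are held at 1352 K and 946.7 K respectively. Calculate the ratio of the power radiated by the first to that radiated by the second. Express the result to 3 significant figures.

P₁/P₂ ≈ 4.16

With equal areas, P₁/P₂ = (T₁/T₂)⁴ = (1352/946.7)⁴ = 4.16.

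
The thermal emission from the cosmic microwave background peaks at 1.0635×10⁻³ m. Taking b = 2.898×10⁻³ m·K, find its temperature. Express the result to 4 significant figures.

Wien's law gives T = b/λ_max = (2.898×10⁻³ m·K)/(1.0635×10⁻³ m) = 2.725 K.

T ≈ 2.725 K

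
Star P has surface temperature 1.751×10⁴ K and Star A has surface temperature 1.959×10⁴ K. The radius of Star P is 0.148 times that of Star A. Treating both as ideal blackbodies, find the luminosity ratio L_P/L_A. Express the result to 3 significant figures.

L_P/L_A ≈ 0.0140

L ∝ R²T⁴, so L_P/L_A = (R_P/R_A)²(T_P/T_A)⁴ = (0.148)² × (1.751×10⁴/1.959×10⁴)⁴ = 0.021904 × 0.638274 = 0.0140.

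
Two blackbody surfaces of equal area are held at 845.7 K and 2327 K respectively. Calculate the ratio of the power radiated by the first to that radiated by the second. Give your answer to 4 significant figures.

P₁/P₂ ≈ 0.01745

With equal areas, P₁/P₂ = (T₁/T₂)⁴ = (845.7/2327)⁴ = 0.01745.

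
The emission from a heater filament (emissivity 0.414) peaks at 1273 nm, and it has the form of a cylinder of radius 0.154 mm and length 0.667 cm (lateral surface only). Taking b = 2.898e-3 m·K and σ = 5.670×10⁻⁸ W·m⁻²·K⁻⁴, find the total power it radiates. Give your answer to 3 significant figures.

P ≈ 4.07 W

Wien's law: T = b/λ_max = 2.898×10⁻³/1.273×10⁻⁶ = 2276.51 K.
Lateral area A = 2πrL = 2π×1.54×10⁻⁴×6.67×10⁻³ = 6.45396×10⁻⁶ m².
Then P = εσAT⁴ = 0.414×5.670×10⁻⁸×6.45396×10⁻⁶×(2276.51)⁴ = 4.07 W.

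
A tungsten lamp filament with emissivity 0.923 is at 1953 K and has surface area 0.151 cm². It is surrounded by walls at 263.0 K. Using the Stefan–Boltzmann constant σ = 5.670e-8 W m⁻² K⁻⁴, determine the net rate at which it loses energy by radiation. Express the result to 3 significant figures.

Net loss ≈ 11.5 W

Area A = 0.151 cm² = 1.51×10⁻⁵ m².
Net radiated power P_net = εσA(T⁴ − T₀⁴) = 0.923×5.670×10⁻⁸×1.51×10⁻⁵×(1953⁴ − 263.0⁴).
T⁴ − T₀⁴ = 1.45482×10¹³ − 4.78435×10⁹ = 1.45434×10¹³ K⁴, so P_net = 11.5 W.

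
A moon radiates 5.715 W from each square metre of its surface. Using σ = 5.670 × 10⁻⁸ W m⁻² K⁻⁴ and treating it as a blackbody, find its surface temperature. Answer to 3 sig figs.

I = σT⁴, so T = (I/σ)^(1/4) = (5.715/(5.670×10⁻⁸))^(1/4) = 100 K.

T ≈ 100 K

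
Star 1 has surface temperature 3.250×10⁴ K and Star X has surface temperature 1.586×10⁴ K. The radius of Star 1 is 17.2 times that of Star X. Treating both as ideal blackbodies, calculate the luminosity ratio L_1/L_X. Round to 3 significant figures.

L_1/L_X ≈ 5.22×10³

L ∝ R²T⁴, so L_1/L_X = (R_1/R_X)²(T_1/T_X)⁴ = (17.2)² × (3.250×10⁴/1.586×10⁴)⁴ = 295.84 × 17.6328 = 5.22×10³.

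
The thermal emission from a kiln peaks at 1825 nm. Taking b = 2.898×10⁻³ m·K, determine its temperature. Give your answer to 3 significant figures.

Wien's law gives T = b/λ_max = (2.898×10⁻³ m·K)/(1.825×10⁻⁶ m) = 1.59×10³ K.

T ≈ 1.59×10³ K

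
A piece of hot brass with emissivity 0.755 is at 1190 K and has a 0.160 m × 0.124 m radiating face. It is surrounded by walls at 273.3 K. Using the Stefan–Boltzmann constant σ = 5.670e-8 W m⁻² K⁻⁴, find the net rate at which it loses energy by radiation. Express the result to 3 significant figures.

Net loss ≈ 1.70×10³ W

Area A = 0.160 × 0.124 = 0.01984 m².
Net radiated power P_net = εσA(T⁴ − T₀⁴) = 0.755×5.670×10⁻⁸×0.01984×(1190⁴ − 273.3⁴).
T⁴ − T₀⁴ = 2.00534×10¹² − 5.57903×10⁹ = 1.99976×10¹² K⁴, so P_net = 1.70×10³ W.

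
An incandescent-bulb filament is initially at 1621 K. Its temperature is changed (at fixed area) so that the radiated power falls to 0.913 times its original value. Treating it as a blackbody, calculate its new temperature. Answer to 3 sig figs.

T₂ ≈ 1.58×10³ K

P ∝ T⁴, so T₂/T₁ = (P₂/P₁)^(1/4) = (0.913)^(1/4) = 0.977502.
T₂ = 1621 × 0.977502 = 1.58×10³ K.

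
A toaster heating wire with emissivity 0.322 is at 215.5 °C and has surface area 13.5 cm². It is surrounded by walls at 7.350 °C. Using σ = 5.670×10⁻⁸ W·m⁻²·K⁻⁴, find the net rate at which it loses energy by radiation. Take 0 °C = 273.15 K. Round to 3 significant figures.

T = 215.5 °C + 273.15 = 488.65 K.
Surroundings: T = 7.350 °C + 273.15 = 280.500 K.
Area A = 13.5 cm² = 1.35×10⁻³ m².
Net radiated power P_net = εσA(T⁴ − T₀⁴) = 0.322×5.670×10⁻⁸×1.35×10⁻³×(488.65⁴ − 280.500⁴).
T⁴ − T₀⁴ = 5.70153×10¹⁰ − 6.19058×10⁹ = 5.08247×10¹⁰ K⁴, so P_net = 1.25 W.

Net loss ≈ 1.25 W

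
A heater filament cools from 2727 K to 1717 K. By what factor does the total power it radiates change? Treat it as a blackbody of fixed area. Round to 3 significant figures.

P₂/P₁ ≈ 0.157

P ∝ T⁴, so P₂/P₁ = (T₂/T₁)⁴ = (1717/2727)⁴ = (0.629630)⁴ = 0.157.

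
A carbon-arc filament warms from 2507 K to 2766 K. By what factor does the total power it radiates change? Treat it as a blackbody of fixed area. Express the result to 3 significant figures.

P₂/P₁ ≈ 1.48

P ∝ T⁴, so P₂/P₁ = (T₂/T₁)⁴ = (2766/2507)⁴ = (1.10331)⁴ = 1.48.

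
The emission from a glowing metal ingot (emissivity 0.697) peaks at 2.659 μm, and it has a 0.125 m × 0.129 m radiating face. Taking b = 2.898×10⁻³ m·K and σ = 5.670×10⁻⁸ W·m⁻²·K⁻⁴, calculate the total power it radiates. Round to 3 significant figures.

Wien's law: T = b/λ_max = 2.898×10⁻³/2.659×10⁻⁶ = 1089.88 K.
Area A = 0.125 × 0.129 = 0.016125 m².
Then P = εσAT⁴ = 0.697×5.670×10⁻⁸×0.016125×(1089.88)⁴ = 899 W.

P ≈ 899 W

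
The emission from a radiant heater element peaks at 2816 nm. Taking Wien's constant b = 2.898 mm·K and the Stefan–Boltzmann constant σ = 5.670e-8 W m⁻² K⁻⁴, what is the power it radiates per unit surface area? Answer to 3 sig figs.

I ≈ 6.36×10⁴ W/m²

Wien's law: T = b/λ_max = 2.898×10⁻³/2.816×10⁻⁶ = 1029.12 K.
Then I = σT⁴ = 5.670×10⁻⁸×(1029.12)⁴ = 6.36×10⁴ W/m².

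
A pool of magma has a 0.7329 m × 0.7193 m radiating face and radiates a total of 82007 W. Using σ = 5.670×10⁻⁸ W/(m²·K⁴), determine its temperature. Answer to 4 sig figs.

Area A = 0.7329 × 0.7193 = 0.527175 m².
P = σAT⁴ ⇒ T = (P/(σA))^(1/4) = (82007/(5.670×10⁻⁸×0.527175))^(1/4) = 1287 K.

T ≈ 1287 K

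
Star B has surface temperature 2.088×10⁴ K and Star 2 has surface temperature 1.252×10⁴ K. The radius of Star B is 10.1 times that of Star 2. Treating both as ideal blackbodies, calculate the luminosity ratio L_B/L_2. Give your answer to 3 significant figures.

L ∝ R²T⁴, so L_B/L_2 = (R_B/R_2)²(T_B/T_2)⁴ = (10.1)² × (2.088×10⁴/1.252×10⁴)⁴ = 102.01 × 7.73579 = 789.

L_B/L_2 ≈ 789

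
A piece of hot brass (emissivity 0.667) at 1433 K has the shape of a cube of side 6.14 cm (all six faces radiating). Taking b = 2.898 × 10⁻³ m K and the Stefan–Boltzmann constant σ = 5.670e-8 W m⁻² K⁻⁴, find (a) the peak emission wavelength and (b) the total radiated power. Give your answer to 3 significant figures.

λ_max ≈ 2.02 μm; P ≈ 3.61×10³ W

(a) λ_max = b/T = 2.898×10⁻³/1433 = 2.022×10⁻⁶ m = 2.02 μm.
Area A = 6s² = 6×(0.0614 m)² = 0.0226198 m².
(b) P = εσAT⁴ = 0.667×5.670×10⁻⁸×0.0226198×(1433)⁴ = 3.61×10³ W.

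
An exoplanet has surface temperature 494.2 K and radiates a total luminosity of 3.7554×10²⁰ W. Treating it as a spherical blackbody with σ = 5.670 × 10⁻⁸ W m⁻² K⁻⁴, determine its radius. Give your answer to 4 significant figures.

L = 4πR²σT⁴ ⇒ R = √(L/(4πσT⁴)).
σT⁴ = 3382.16 W/m², so R = √(3.7554×10²⁰/(4π×3382.16)) = 9.400×10⁷ m.

R ≈ 9.400×10⁷ m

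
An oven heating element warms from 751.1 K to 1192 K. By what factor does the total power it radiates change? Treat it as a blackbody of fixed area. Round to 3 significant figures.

P₂/P₁ ≈ 6.34

P ∝ T⁴, so P₂/P₁ = (T₂/T₁)⁴ = (1192/751.1)⁴ = (1.58701)⁴ = 6.34.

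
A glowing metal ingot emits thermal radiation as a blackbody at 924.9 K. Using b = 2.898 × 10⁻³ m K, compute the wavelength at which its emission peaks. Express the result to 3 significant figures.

λ_max ≈ 3.13 μm

Wien's displacement law: λ_max = b/T = (2.898×10⁻³ m·K)/(924.9 K) = 3.133×10⁻⁶ m.
That is 3.13 μm, in the infrared range.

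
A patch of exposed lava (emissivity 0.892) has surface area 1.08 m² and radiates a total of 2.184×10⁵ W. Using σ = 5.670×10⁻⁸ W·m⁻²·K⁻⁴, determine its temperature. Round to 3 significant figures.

T ≈ 1.41×10³ K

Area A = 1.08 m².
P = εσAT⁴ ⇒ T = (P/(εσA))^(1/4) = (2.184×10⁵/(0.892×5.670×10⁻⁸×1.08))^(1/4) = 1.41×10³ K.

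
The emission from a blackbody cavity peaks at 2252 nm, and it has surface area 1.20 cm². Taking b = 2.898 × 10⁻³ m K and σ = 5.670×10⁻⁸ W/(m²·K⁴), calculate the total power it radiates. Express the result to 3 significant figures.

P ≈ 18.7 W

Wien's law: T = b/λ_max = 2.898×10⁻³/2.252×10⁻⁶ = 1286.86 K.
Area A = 1.20 cm² = 1.20×10⁻⁴ m².
Then P = σAT⁴ = 5.670×10⁻⁸×1.20×10⁻⁴×(1286.86)⁴ = 18.7 W.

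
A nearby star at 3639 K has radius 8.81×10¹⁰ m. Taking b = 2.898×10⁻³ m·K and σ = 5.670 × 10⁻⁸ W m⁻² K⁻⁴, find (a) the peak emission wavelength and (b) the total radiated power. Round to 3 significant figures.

(a) λ_max = b/T = 2.898×10⁻³/3639 = 7.964×10⁻⁷ m = 0.796 μm.
Surface area A = 4πR² = 4π(8.81×10¹⁰ m)² = 9.75353×10²² m².
(b) P = σAT⁴ = 5.670×10⁻⁸×9.75353×10²²×(3639)⁴ = 9.70×10²⁹ W.

λ_max ≈ 0.796 μm; P ≈ 9.70×10²⁹ W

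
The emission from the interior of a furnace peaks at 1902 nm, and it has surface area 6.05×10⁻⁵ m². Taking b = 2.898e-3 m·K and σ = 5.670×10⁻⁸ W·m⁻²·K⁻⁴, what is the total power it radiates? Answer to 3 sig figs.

P ≈ 18.5 W

Wien's law: T = b/λ_max = 2.898×10⁻³/1.902×10⁻⁶ = 1523.66 K.
Area A = 6.05×10⁻⁵ m².
Then P = σAT⁴ = 5.670×10⁻⁸×6.05×10⁻⁵×(1523.66)⁴ = 18.5 W.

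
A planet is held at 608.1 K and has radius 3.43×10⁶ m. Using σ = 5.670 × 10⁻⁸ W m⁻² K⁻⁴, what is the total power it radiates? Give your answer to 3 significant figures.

P ≈ 1.15×10¹⁸ W

Surface area A = 4πR² = 4π(3.43×10⁶ m)² = 1.47842×10¹⁴ m².
P = σAT⁴ = 5.670×10⁻⁸ × 1.47842×10¹⁴ × (608.1)⁴ = 1.15×10¹⁸ W.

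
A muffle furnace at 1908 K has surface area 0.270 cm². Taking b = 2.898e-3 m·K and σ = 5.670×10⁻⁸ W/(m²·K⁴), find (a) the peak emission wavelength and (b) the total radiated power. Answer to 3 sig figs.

(a) λ_max = b/T = 2.898×10⁻³/1908 = 1.519×10⁻⁶ m = 1.52 μm.
Area A = 0.270 cm² = 2.70×10⁻⁵ m².
(b) P = σAT⁴ = 5.670×10⁻⁸×2.70×10⁻⁵×(1908)⁴ = 20.3 W.

λ_max ≈ 1.52 μm; P ≈ 20.3 W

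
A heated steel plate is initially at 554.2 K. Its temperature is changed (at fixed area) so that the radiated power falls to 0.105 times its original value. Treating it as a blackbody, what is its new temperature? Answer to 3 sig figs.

P ∝ T⁴, so T₂/T₁ = (P₂/P₁)^(1/4) = (0.105)^(1/4) = 0.569243.
T₂ = 554.2 × 0.569243 = 315 K.

T₂ ≈ 315 K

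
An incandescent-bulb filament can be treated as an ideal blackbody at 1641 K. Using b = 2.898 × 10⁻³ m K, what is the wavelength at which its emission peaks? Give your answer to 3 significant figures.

Wien's displacement law: λ_max = b/T = (2.898×10⁻³ m·K)/(1641 K) = 1.766×10⁻⁶ m.
That is 1.77 μm, in the infrared range.

λ_max ≈ 1.77 μm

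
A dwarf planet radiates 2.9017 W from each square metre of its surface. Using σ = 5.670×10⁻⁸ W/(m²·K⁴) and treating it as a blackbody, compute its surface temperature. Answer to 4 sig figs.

T ≈ 84.58 K

I = σT⁴, so T = (I/σ)^(1/4) = (2.9017/(5.670×10⁻⁸))^(1/4) = 84.58 K.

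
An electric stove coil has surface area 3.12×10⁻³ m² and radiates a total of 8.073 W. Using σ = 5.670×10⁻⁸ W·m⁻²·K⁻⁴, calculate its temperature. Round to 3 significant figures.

Area A = 3.12×10⁻³ m².
P = σAT⁴ ⇒ T = (P/(σA))^(1/4) = (8.073/(5.670×10⁻⁸×3.12×10⁻³))^(1/4) = 462 K.

T ≈ 462 K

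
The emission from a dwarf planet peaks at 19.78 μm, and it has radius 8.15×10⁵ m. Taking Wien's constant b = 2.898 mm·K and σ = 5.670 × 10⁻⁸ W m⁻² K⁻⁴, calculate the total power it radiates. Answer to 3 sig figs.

P ≈ 2.18×10¹⁴ W

Wien's law: T = b/λ_max = 2.898×10⁻³/1.978×10⁻⁵ = 146.512 K.
Surface area A = 4πR² = 4π(8.15×10⁵ m)² = 8.34690×10¹² m².
Then P = σAT⁴ = 5.670×10⁻⁸×8.34690×10¹²×(146.512)⁴ = 2.18×10¹⁴ W.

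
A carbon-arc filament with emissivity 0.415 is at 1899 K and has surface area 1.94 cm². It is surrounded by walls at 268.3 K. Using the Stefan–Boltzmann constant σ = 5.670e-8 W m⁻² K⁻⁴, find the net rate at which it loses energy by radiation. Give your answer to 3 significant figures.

Net loss ≈ 59.3 W

Area A = 1.94 cm² = 1.94×10⁻⁴ m².
Net radiated power P_net = εσA(T⁴ − T₀⁴) = 0.415×5.670×10⁻⁸×1.94×10⁻⁴×(1899⁴ − 268.3⁴).
T⁴ − T₀⁴ = 1.30047×10¹³ − 5.18182×10⁹ = 1.29995×10¹³ K⁴, so P_net = 59.3 W.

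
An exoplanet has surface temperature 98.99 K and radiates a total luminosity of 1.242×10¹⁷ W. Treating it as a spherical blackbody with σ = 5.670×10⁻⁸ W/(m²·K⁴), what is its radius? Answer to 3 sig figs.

R ≈ 4.26×10⁷ m

L = 4πR²σT⁴ ⇒ R = √(L/(4πσT⁴)).
σT⁴ = 5.44438 W/m², so R = √(1.242×10¹⁷/(4π×5.44438)) = 4.26×10⁷ m.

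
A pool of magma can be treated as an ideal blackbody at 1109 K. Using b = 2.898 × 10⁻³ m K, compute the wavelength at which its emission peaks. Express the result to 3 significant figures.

λ_max ≈ 2.61×10³ nm

Wien's displacement law: λ_max = b/T = (2.898×10⁻³ m·K)/(1109 K) = 2.613×10⁻⁶ m.
That is 2.61×10³ nm, in the infrared range.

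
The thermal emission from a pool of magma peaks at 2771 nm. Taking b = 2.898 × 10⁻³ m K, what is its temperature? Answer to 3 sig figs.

Wien's law gives T = b/λ_max = (2.898×10⁻³ m·K)/(2.771×10⁻⁶ m) = 1.05×10³ K.

T ≈ 1.05×10³ K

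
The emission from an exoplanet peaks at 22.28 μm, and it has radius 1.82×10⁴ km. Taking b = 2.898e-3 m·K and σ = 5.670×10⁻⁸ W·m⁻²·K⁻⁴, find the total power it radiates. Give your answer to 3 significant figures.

Wien's law: T = b/λ_max = 2.898×10⁻³/2.228×10⁻⁵ = 130.072 K.
Surface area A = 4πR² = 4π(1.82×10⁷ m)² = 4.16248×10¹⁵ m².
Then P = σAT⁴ = 5.670×10⁻⁸×4.16248×10¹⁵×(130.072)⁴ = 6.76×10¹⁶ W.

P ≈ 6.76×10¹⁶ W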